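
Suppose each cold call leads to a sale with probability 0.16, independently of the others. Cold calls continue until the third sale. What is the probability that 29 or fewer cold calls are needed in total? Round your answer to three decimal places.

Finishing within 29 cold calls ⇔ at least 3 successes in the first 29. With X ~ Binomial(29, 0.16), P(Y ≤ 29) = 1 − P(X ≤ 2).
  k=0: C(29,0)·0.16^0·0.84^29 = 0.00637
  k=1: C(29,1)·0.16^1·0.84^28 = 0.03518
  k=2: C(29,2)·0.16^2·0.84^27 = 0.09382
1 − 0.13538 = 0.86462

0.865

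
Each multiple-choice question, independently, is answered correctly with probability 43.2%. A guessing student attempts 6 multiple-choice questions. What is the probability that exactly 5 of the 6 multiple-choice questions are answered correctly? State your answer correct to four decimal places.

0.0513

X ~ Binomial(n=6, p=0.432).
P(X=5) = C(6,5) · p^5 · (1−p)^1
= 6 · 0.015046 · 0.568 = 0.051276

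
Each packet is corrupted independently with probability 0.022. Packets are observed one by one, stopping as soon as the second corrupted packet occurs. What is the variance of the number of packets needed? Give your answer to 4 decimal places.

4041.3223

Y = total packets until the second success; negative binomial with r=2, p=0.022.
Var(Y) = r(1−p)/p² = 2·0.978 / 0.022² = 4041.322314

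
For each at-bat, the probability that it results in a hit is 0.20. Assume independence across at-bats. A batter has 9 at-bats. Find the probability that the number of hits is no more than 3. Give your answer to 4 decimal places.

0.9144

X ~ Binomial(9, 0.20); P(X ≤ 3) = Σ C(9,k) p^k (1−p)^(9−k) over k:
  k=0: C(9,0)·0.20^0·0.80^9 = 0.134218
  k=1: C(9,1)·0.20^1·0.80^8 = 0.301990
  k=2: C(9,2)·0.20^2·0.80^7 = 0.301990
  k=3: C(9,3)·0.20^3·0.80^6 = 0.176161
Total = 0.914358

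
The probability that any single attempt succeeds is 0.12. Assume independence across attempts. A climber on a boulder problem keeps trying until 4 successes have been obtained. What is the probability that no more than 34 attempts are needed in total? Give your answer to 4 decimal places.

0.5953

Finishing within 34 attempts ⇔ at least 4 successes in the first 34. With X ~ Binomial(34, 0.12), P(Y ≤ 34) = 1 − P(X ≤ 3).
  k=0: C(34,0)·0.12^0·0.88^34 = 0.012954
  k=1: C(34,1)·0.12^1·0.88^33 = 0.060060
  k=2: C(34,2)·0.12^2·0.88^32 = 0.135136
  k=3: C(34,3)·0.12^3·0.88^31 = 0.196561
1 − 0.404712 = 0.595288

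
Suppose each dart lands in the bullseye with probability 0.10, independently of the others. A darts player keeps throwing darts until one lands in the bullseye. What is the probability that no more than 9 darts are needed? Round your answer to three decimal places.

Y = number of darts to the first success; geometric, p = 0.10.
P(Y ≤ 9) = 1 − (1−p)^9 = 1 − 0.38742 = 0.61258

0.613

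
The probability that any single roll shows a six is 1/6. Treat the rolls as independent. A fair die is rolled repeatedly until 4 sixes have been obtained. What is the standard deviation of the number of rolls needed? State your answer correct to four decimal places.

Y = total rolls until the fourth success; negative binomial with r=4, p=0.166667.
SD(Y) = √[r(1−p)/p²] = √(120.000000) = 10.954451

10.9545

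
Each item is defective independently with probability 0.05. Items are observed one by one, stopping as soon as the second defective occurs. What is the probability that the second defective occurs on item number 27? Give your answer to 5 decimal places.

0.01803

Y = trial on which the second success occurs; negative binomial, r=2, p=0.05.
P(Y=27) = C(26,1) · p^2 · (1−p)^25
= 26 · 0.0025 · 0.27739 = 0.0180303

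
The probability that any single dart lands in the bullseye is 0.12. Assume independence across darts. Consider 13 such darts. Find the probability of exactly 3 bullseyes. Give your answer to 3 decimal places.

0.138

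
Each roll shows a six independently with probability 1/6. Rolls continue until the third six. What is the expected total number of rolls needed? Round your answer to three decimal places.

Y = total rolls until the third success; negative binomial with r=3, p=0.166667.
E[Y] = r / p = 3 / 0.166667 = 18.00000

18.000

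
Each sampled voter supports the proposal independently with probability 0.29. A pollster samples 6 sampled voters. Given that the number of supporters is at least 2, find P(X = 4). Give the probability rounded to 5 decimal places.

0.09585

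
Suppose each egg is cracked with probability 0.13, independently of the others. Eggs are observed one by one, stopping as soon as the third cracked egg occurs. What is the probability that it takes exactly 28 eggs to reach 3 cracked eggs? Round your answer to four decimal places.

0.0237

Y = trial on which the third success occurs; negative binomial, r=3, p=0.13.
P(Y=28) = C(27,2) · p^3 · (1−p)^25
= 351 · 0.002197 · 0.03076 = 0.023720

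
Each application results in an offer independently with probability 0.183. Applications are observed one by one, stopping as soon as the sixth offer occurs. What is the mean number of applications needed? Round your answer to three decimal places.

32.787

Y = total applications until the sixth success; negative binomial with r=6, p=0.183.
E[Y] = r / p = 6 / 0.183 = 32.78689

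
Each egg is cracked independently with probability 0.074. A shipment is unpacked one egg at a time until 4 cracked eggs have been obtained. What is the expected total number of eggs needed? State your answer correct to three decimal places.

Y = total eggs until the fourth success; negative binomial with r=4, p=0.074.
E[Y] = r / p = 4 / 0.074 = 54.05405

54.054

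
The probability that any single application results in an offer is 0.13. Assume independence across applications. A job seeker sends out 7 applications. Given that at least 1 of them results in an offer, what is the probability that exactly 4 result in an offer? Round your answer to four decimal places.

0.0106

X ~ Binomial(7, 0.13). Want P(X=4 | X≥1) = P(X=4) / P(X≥1).
P(X=4) = C(7,4)·0.13^4·0.87^3 = 0.006583
P(X≥1) = 1 − 0.377255 = 0.622745
Ratio = 0.006583 / 0.622745 = 0.010570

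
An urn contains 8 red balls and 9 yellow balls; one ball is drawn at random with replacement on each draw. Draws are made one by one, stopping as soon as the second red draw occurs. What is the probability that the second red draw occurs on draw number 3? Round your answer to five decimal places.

0.23448

Y = trial on which the second success occurs; negative binomial, r=2, p=0.470588.
P(Y=3) = C(2,1) · p^2 · (1−p)^1
= 2 · 0.22145 · 0.52941 = 0.2344800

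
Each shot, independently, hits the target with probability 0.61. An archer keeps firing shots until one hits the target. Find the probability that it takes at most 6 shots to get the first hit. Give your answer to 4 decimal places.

0.9965

Y = number of shots to the first success; geometric, p = 0.61.
P(Y ≤ 6) = 1 − (1−p)^6 = 1 − 0.003519 = 0.996481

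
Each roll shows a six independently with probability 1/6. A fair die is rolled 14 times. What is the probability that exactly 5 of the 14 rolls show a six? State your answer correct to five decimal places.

0.04990

X ~ Binomial(n=14, p=0.166667).
P(X=5) = C(14,5) · p^5 · (1−p)^9
= 2002 · 0.0001286 · 0.19381 = 0.0498972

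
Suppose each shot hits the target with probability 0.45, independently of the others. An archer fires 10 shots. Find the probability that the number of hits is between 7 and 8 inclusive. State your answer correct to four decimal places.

0.0975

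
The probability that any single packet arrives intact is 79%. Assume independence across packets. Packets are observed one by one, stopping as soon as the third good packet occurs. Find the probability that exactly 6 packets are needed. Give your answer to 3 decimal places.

0.046

Y = trial on which the third success occurs; negative binomial, r=3, p=0.79.
P(Y=6) = C(5,2) · p^3 · (1−p)^3
= 10 · 0.49304 · 0.009261 = 0.04566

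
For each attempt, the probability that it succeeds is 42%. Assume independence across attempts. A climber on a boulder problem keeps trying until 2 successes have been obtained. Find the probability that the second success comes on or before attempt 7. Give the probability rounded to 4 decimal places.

Finishing within 7 attempts ⇔ at least 2 successes in the first 7. With X ~ Binomial(7, 0.42), P(Y ≤ 7) = 1 − P(X ≤ 1).
  k=0: C(7,0)·0.42^0·0.58^7 = 0.022080
  k=1: C(7,1)·0.42^1·0.58^6 = 0.111922
1 − 0.134002 = 0.865998

0.8660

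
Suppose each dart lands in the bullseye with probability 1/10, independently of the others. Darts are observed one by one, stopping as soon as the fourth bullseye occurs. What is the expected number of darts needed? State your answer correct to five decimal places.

40.00000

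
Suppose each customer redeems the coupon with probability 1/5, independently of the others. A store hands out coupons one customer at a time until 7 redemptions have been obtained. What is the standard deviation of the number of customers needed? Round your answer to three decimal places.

11.832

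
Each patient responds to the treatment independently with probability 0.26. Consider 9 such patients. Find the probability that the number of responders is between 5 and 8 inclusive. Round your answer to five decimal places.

X ~ Binomial(9, 0.26); P(5 ≤ X ≤ 8) = Σ C(9,k) p^k (1−p)^(9−k) over k:
  k=5: C(9,5)·0.26^5·0.74^4 = 0.0448915
  k=6: C(9,6)·0.26^6·0.74^3 = 0.0105151
  k=7: C(9,7)·0.26^7·0.74^2 = 0.0015834
  k=8: C(9,8)·0.26^8·0.74^1 = 0.0001391
Total = 0.0571291

0.05713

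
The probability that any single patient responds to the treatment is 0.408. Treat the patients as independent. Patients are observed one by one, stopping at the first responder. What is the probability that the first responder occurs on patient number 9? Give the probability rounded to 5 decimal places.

Geometric (trials to first success), p = 0.408.
P(Y = 9) = (1−p)^8 · p = 0.015086 · 0.408 = 0.0061551

0.00616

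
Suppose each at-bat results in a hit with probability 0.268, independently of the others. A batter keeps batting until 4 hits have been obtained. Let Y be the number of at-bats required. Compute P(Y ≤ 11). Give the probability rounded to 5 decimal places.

Finishing within 11 at-bats ⇔ at least 4 successes in the first 11. With X ~ Binomial(11, 0.268), P(Y ≤ 11) = 1 − P(X ≤ 3).
  k=0: C(11,0)·0.268^0·0.732^11 = 0.0323312
  k=1: C(11,1)·0.268^1·0.732^10 = 0.1302082
  k=2: C(11,2)·0.268^2·0.732^9 = 0.2383592
  k=3: C(11,3)·0.268^3·0.732^8 = 0.2618044
1 − 0.6627031 = 0.3372969

0.33730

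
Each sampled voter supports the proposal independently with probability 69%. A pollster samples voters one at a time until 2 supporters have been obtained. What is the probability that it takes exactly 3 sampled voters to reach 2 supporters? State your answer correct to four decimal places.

Y = trial on which the second success occurs; negative binomial, r=2, p=0.69.
P(Y=3) = C(2,1) · p^2 · (1−p)^1
= 2 · 0.4761 · 0.31 = 0.295182

0.2952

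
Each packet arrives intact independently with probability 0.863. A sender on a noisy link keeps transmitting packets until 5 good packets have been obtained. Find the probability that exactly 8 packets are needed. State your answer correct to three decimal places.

Y = trial on which the fifth success occurs; negative binomial, r=5, p=0.863.
P(Y=8) = C(7,4) · p^5 · (1−p)^3
= 35 · 0.47869 · 0.0025714 = 0.04308

0.043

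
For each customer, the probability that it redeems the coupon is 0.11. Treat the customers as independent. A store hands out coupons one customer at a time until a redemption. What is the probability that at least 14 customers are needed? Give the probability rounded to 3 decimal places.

0.220

Y = number of customers to the first success; geometric, p = 0.11.
P(Y > 13) = P(first 13 all fail) = (1−p)^13 = 0.21982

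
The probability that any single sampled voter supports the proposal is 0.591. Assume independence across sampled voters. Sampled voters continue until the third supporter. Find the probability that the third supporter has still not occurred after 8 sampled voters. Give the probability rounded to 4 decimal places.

Needing more than 8 sampled voters ⇔ fewer than 3 successes in the first 8. With X ~ Binomial(8, 0.591), P(Y > 8) = P(X ≤ 2).
  k=0: C(8,0)·0.591^0·0.409^8 = 0.000783
  k=1: C(8,1)·0.591^1·0.409^7 = 0.009052
  k=2: C(8,2)·0.591^2·0.409^6 = 0.045780
P(X ≤ 2) = 0.055615

0.0556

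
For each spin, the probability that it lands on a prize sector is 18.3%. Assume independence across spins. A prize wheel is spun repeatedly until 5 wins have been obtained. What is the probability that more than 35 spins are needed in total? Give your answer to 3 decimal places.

0.207

Needing more than 35 spins ⇔ fewer than 5 successes in the first 35. With X ~ Binomial(35, 0.183), P(Y > 35) = P(X ≤ 4).
  k=0: C(35,0)·0.183^0·0.817^35 = 0.00085
  k=1: C(35,1)·0.183^1·0.817^34 = 0.00664
  k=2: C(35,2)·0.183^2·0.817^33 = 0.02528
  k=3: C(35,3)·0.183^3·0.817^32 = 0.06228
  k=4: C(35,4)·0.183^4·0.817^31 = 0.11161
P(X ≤ 4) = 0.20665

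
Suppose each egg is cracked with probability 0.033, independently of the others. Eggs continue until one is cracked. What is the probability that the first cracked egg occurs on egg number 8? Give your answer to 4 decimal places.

Geometric (trials to first success), p = 0.033.
P(Y = 8) = (1−p)^7 · p = 0.79065 · 0.033 = 0.026092

0.0261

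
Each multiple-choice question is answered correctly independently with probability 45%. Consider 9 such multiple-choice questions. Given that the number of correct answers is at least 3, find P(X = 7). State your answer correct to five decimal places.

X ~ Binomial(9, 0.45). Want P(X=7 | X≥3) = P(X=7) / P(X≥3).
P(X=7) = C(9,7)·0.45^7·0.55^2 = 0.0406926
P(X≥3) = 1 − 0.0046054 − 0.0339122 − 0.1109855 = 0.8504969
Ratio = 0.0406926 / 0.8504969 = 0.0478457

0.04785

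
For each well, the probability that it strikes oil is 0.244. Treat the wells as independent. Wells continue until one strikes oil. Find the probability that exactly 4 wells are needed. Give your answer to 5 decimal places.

Geometric (trials to first success), p = 0.244.
P(Y = 4) = (1−p)^3 · p = 0.43208 · 0.244 = 0.1054278

0.10543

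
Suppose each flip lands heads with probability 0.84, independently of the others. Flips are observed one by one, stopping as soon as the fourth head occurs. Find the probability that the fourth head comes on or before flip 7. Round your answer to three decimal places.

Finishing within 7 flips ⇔ at least 4 successes in the first 7. With X ~ Binomial(7, 0.84), P(Y ≤ 7) = 1 − P(X ≤ 3).
  k=0: C(7,0)·0.84^0·0.16^7 = 0.00000
  k=1: C(7,1)·0.84^1·0.16^6 = 0.00010
  k=2: C(7,2)·0.84^2·0.16^5 = 0.00155
  k=3: C(7,3)·0.84^3·0.16^4 = 0.01360
1 − 0.01525 = 0.98475

0.985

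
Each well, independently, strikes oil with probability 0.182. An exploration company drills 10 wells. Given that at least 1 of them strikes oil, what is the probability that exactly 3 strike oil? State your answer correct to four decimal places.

0.2047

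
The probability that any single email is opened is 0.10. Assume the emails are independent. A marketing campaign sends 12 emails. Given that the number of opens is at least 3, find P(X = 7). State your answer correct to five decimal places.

X ~ Binomial(12, 0.10). Want P(X=7 | X≥3) = P(X=7) / P(X≥3).
P(X=7) = C(12,7)·0.10^7·0.90^5 = 0.0000468
P(X≥3) = 1 − 0.2824295 − 0.3765727 − 0.2301278 = 0.1108700
Ratio = 0.0000468 / 0.1108700 = 0.0004218

0.00042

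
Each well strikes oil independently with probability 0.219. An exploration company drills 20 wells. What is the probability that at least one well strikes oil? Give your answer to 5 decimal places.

P(at least one) = 1 − P(none) = 1 − (1 − 0.219)^20
= 1 − 0.0071289 = 0.9928711

0.99287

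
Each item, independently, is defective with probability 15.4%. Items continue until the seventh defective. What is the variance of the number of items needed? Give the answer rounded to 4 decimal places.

249.7048

Y = total items until the seventh success; negative binomial with r=7, p=0.154.
Var(Y) = r(1−p)/p² = 7·0.846 / 0.154² = 249.704841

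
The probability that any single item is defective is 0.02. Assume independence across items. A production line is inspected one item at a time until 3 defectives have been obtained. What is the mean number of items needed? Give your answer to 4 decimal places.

150.0000

Y = total items until the third success; negative binomial with r=3, p=0.02.
E[Y] = r / p = 3 / 0.02 = 150.000000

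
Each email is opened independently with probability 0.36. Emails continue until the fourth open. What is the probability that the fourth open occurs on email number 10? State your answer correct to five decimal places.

0.09695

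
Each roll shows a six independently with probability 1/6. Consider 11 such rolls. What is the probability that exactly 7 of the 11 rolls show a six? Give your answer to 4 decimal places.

X ~ Binomial(n=11, p=0.166667).
P(X=7) = C(11,7) · p^7 · (1−p)^4
= 330 · 3.5722e-06 · 0.48225 = 0.000568

0.0006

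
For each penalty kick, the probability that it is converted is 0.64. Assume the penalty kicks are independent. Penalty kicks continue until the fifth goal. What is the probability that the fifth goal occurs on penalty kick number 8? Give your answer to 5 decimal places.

0.17534

Y = trial on which the fifth success occurs; negative binomial, r=5, p=0.64.
P(Y=8) = C(7,4) · p^5 · (1−p)^3
= 35 · 0.10737 · 0.046656 = 0.1753377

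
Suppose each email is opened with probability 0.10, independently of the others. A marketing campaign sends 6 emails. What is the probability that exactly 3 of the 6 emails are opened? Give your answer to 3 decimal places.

0.015

X ~ Binomial(n=6, p=0.10).
P(X=3) = C(6,3) · p^3 · (1−p)^3
= 20 · 0.001 · 0.729 = 0.01458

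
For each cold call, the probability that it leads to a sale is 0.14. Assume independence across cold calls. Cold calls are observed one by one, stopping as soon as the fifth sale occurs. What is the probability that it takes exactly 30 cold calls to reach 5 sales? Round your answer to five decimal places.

Y = trial on which the fifth success occurs; negative binomial, r=5, p=0.14.
P(Y=30) = C(29,4) · p^5 · (1−p)^25
= 23751 · 5.3782e-05 · 0.023039 = 0.0294295

0.02943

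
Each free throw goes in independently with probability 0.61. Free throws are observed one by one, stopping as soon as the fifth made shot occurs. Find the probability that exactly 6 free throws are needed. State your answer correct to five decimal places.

Y = trial on which the fifth success occurs; negative binomial, r=5, p=0.61.
P(Y=6) = C(5,4) · p^5 · (1−p)^1
= 5 · 0.08446 · 0.39 = 0.1646963

0.16470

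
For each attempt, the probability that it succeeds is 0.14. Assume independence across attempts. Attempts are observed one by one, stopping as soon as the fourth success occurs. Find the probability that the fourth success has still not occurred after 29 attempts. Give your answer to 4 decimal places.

0.4064

Needing more than 29 attempts ⇔ fewer than 4 successes in the first 29. With X ~ Binomial(29, 0.14), P(Y > 29) = P(X ≤ 3).
  k=0: C(29,0)·0.14^0·0.86^29 = 0.012602
  k=1: C(29,1)·0.14^1·0.86^28 = 0.059495
  k=2: C(29,2)·0.14^2·0.86^27 = 0.135594
  k=3: C(29,3)·0.14^3·0.86^26 = 0.198661
P(X ≤ 3) = 0.406353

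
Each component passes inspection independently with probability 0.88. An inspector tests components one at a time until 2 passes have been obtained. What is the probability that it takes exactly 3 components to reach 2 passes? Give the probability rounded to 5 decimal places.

Y = trial on which the second success occurs; negative binomial, r=2, p=0.88.
P(Y=3) = C(2,1) · p^2 · (1−p)^1
= 2 · 0.7744 · 0.12 = 0.1858560

0.18586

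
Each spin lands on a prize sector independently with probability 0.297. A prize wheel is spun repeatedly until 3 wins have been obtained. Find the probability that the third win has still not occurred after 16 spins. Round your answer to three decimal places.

Needing more than 16 spins ⇔ fewer than 3 successes in the first 16. With X ~ Binomial(16, 0.297), P(Y > 16) = P(X ≤ 2).
  k=0: C(16,0)·0.297^0·0.703^16 = 0.00356
  k=1: C(16,1)·0.297^1·0.703^15 = 0.02406
  k=2: C(16,2)·0.297^2·0.703^14 = 0.07622
P(X ≤ 2) = 0.10383

0.104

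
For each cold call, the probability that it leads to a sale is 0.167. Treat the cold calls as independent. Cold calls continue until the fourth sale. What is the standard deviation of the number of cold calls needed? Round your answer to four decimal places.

Y = total cold calls until the fourth success; negative binomial with r=4, p=0.167.
SD(Y) = √[r(1−p)/p²] = √(119.473628) = 10.930399

10.9304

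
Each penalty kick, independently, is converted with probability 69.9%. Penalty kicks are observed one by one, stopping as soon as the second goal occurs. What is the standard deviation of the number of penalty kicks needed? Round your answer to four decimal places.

1.1100

Y = total penalty kicks until the second success; negative binomial with r=2, p=0.699.
SD(Y) = √[r(1−p)/p²] = √(1.232089) = 1.109995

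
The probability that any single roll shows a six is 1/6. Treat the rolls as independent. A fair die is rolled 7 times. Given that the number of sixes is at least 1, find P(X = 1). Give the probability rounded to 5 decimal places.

X ~ Binomial(7, 0.166667). Want P(X=1 | X≥1) = P(X=1) / P(X≥1).
P(X=1) = C(7,1)·0.166667^1·0.833333^6 = 0.3907143
P(X≥1) = 1 − 0.2790816 = 0.7209184
Ratio = 0.3907143 / 0.7209184 = 0.5419675

0.54197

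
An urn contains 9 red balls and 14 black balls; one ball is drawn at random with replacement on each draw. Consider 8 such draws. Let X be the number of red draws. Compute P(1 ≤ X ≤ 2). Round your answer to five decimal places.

0.31498

X ~ Binomial(8, 0.391304); P(1 ≤ X ≤ 2) = Σ C(8,k) p^k (1−p)^(8−k) over k:
  k=1: C(8,1)·0.391304^1·0.608696^7 = 0.0969184
  k=2: C(8,2)·0.391304^2·0.608696^6 = 0.2180663
Total = 0.3149847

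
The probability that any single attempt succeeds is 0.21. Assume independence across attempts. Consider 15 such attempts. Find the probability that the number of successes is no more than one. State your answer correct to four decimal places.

X ~ Binomial(15, 0.21); P(X ≤ 1) = Σ C(15,k) p^k (1−p)^(15−k) over k:
  k=0: C(15,0)·0.21^0·0.79^15 = 0.029134
  k=1: C(15,1)·0.21^1·0.79^14 = 0.116169
Total = 0.145303

0.1453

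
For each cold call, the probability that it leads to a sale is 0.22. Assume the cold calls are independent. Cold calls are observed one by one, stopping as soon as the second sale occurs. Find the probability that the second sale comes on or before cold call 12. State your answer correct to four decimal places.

Finishing within 12 cold calls ⇔ at least 2 successes in the first 12. With X ~ Binomial(12, 0.22), P(Y ≤ 12) = 1 − P(X ≤ 1).
  k=0: C(12,0)·0.22^0·0.78^12 = 0.050715
  k=1: C(12,1)·0.22^1·0.78^11 = 0.171650
1 − 0.222365 = 0.777635

0.7776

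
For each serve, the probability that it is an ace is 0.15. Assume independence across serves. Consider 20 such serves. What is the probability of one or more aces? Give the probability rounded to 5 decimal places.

0.96124

P(at least one) = 1 − P(none) = 1 − (1 − 0.15)^20
= 1 − 0.0387595 = 0.9612405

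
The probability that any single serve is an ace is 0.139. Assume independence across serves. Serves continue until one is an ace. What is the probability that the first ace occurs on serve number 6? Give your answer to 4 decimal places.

0.0658

Geometric (trials to first success), p = 0.139.
P(Y = 6) = (1−p)^5 · p = 0.47317 · 0.139 = 0.065770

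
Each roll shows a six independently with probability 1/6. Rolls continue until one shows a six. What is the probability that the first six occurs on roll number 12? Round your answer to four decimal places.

Geometric (trials to first success), p = 0.166667.
P(Y = 12) = (1−p)^11 · p = 0.13459 · 0.166667 = 0.022431

0.0224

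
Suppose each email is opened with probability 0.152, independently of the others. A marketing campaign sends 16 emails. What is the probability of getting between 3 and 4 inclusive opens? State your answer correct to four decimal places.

0.3649

X ~ Binomial(16, 0.152); P(3 ≤ X ≤ 4) = Σ C(16,k) p^k (1−p)^(16−k) over k:
  k=3: C(16,3)·0.152^3·0.848^13 = 0.230603
  k=4: C(16,4)·0.152^4·0.848^12 = 0.134337
Total = 0.364940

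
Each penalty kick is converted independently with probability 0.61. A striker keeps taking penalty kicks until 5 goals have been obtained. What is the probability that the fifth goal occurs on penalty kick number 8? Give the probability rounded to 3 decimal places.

0.175

Y = trial on which the fifth success occurs; negative binomial, r=5, p=0.61.
P(Y=8) = C(7,4) · p^5 · (1−p)^3
= 35 · 0.08446 · 0.059319 = 0.17535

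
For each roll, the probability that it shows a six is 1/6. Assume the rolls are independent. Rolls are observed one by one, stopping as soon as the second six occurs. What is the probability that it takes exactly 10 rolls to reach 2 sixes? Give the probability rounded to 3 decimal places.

Y = trial on which the second success occurs; negative binomial, r=2, p=0.166667.
P(Y=10) = C(9,1) · p^2 · (1−p)^8
= 9 · 0.027778 · 0.23257 = 0.05814

0.058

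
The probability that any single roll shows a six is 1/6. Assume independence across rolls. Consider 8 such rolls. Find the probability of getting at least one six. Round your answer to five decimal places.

0.76743

P(at least one) = 1 − P(none) = 1 − (1 − 0.166667)^8
= 1 − 0.2325680 = 0.7674320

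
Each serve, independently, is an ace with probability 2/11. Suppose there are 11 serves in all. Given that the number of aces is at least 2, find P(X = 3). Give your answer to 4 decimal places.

X ~ Binomial(11, 0.181818). Want P(X=3 | X≥2) = P(X=3) / P(X≥2).
P(X=3) = C(11,3)·0.181818^3·0.818182^8 = 0.199156
P(X≥2) = 1 − 0.109989 − 0.268861 = 0.621150
Ratio = 0.199156 / 0.621150 = 0.320625

0.3206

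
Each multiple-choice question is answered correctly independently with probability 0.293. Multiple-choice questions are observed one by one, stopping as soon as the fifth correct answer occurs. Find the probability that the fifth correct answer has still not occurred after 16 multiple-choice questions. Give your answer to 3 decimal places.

0.475

Needing more than 16 multiple-choice questions ⇔ fewer than 5 successes in the first 16. With X ~ Binomial(16, 0.293), P(Y > 16) = P(X ≤ 4).
  k=0: C(16,0)·0.293^0·0.707^16 = 0.00390
  k=1: C(16,1)·0.293^1·0.707^15 = 0.02584
  k=2: C(16,2)·0.293^2·0.707^14 = 0.08031
  k=3: C(16,3)·0.293^3·0.707^13 = 0.15533
  k=4: C(16,4)·0.293^4·0.707^12 = 0.20921
P(X ≤ 4) = 0.47458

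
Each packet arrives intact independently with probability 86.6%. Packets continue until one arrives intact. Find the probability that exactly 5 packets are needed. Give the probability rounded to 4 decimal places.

Geometric (trials to first success), p = 0.866.
P(Y = 5) = (1−p)^4 · p = 0.00032242 · 0.866 = 0.000279

0.0003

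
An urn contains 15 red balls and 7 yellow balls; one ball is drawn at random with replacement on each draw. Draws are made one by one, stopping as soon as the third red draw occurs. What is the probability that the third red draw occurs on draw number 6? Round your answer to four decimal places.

0.1021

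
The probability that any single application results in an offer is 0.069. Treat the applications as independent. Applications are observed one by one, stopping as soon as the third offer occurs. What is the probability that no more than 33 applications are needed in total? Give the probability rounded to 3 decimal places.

0.400

Finishing within 33 applications ⇔ at least 3 successes in the first 33. With X ~ Binomial(33, 0.069), P(Y ≤ 33) = 1 − P(X ≤ 2).
  k=0: C(33,0)·0.069^0·0.931^33 = 0.09448
  k=1: C(33,1)·0.069^1·0.931^32 = 0.23107
  k=2: C(33,2)·0.069^2·0.931^31 = 0.27401
1 − 0.59957 = 0.40043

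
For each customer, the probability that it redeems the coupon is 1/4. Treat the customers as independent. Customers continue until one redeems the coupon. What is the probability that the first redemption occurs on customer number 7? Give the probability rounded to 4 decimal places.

Geometric (trials to first success), p = 0.25.
P(Y = 7) = (1−p)^6 · p = 0.17798 · 0.25 = 0.044495

0.0445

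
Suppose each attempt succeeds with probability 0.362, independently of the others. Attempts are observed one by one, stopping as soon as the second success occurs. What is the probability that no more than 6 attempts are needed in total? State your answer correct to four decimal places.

0.7030

Finishing within 6 attempts ⇔ at least 2 successes in the first 6. With X ~ Binomial(6, 0.362), P(Y ≤ 6) = 1 − P(X ≤ 1).
  k=0: C(6,0)·0.362^0·0.638^6 = 0.067441
  k=1: C(6,1)·0.362^1·0.638^5 = 0.229595
1 − 0.297036 = 0.702964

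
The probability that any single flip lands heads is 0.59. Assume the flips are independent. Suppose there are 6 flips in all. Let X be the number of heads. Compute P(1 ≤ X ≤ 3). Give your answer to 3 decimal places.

X ~ Binomial(6, 0.59); P(1 ≤ X ≤ 3) = Σ C(6,k) p^k (1−p)^(6−k) over k:
  k=1: C(6,1)·0.59^1·0.41^5 = 0.04101
  k=2: C(6,2)·0.59^2·0.41^4 = 0.14755
  k=3: C(6,3)·0.59^3·0.41^3 = 0.28310
Total = 0.47166

0.472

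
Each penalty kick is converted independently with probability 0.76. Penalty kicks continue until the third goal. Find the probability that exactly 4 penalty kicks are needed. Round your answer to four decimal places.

Y = trial on which the third success occurs; negative binomial, r=3, p=0.76.
P(Y=4) = C(3,2) · p^3 · (1−p)^1
= 3 · 0.43898 · 0.24 = 0.316063

0.3161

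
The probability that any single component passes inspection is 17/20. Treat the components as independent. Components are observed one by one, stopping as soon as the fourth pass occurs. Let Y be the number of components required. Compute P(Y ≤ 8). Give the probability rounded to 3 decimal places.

0.997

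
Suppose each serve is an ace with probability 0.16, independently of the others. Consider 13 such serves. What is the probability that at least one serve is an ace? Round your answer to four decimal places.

P(at least one) = 1 − P(none) = 1 − (1 − 0.16)^13
= 1 − 0.103665 = 0.896335

0.8963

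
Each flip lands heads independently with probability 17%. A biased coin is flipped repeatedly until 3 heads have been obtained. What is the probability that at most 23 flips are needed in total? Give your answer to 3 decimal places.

0.775

Finishing within 23 flips ⇔ at least 3 successes in the first 23. With X ~ Binomial(23, 0.17), P(Y ≤ 23) = 1 − P(X ≤ 2).
  k=0: C(23,0)·0.17^0·0.83^23 = 0.01377
  k=1: C(23,1)·0.17^1·0.83^22 = 0.06485
  k=2: C(23,2)·0.17^2·0.83^21 = 0.14610
1 − 0.22472 = 0.77528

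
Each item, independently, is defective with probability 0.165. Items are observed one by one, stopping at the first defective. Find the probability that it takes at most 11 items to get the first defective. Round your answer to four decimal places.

0.8624

Y = number of items to the first success; geometric, p = 0.165.
P(Y ≤ 11) = 1 − (1−p)^11 = 1 − 0.137579 = 0.862421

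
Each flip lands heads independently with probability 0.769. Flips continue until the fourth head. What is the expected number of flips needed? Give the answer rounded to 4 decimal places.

Y = total flips until the fourth success; negative binomial with r=4, p=0.769.
E[Y] = r / p = 4 / 0.769 = 5.201560

5.2016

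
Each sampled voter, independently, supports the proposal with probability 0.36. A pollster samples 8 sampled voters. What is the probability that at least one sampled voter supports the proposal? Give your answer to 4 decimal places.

0.9719

P(at least one) = 1 − P(none) = 1 − (1 − 0.36)^8
= 1 − 0.028147 = 0.971853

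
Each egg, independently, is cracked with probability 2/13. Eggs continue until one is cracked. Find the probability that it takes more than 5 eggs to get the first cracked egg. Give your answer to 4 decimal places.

0.4338

Y = number of eggs to the first success; geometric, p = 0.153846.
P(Y > 5) = P(first 5 all fail) = (1−p)^5 = 0.433757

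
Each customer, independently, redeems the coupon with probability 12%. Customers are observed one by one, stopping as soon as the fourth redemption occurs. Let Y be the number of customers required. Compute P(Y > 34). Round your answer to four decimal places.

0.4047

Needing more than 34 customers ⇔ fewer than 4 successes in the first 34. With X ~ Binomial(34, 0.12), P(Y > 34) = P(X ≤ 3).
  k=0: C(34,0)·0.12^0·0.88^34 = 0.012954
  k=1: C(34,1)·0.12^1·0.88^33 = 0.060060
  k=2: C(34,2)·0.12^2·0.88^32 = 0.135136
  k=3: C(34,3)·0.12^3·0.88^31 = 0.196561
P(X ≤ 3) = 0.404712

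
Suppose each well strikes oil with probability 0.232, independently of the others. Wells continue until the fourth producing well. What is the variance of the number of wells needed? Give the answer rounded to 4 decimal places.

57.0749

Y = total wells until the fourth success; negative binomial with r=4, p=0.232.
Var(Y) = r(1−p)/p² = 4·0.768 / 0.232² = 57.074911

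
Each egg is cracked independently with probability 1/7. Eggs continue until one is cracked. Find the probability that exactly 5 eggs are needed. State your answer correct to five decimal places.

Geometric (trials to first success), p = 0.142857.
P(Y = 5) = (1−p)^4 · p = 0.53978 · 0.142857 = 0.0771107

0.07711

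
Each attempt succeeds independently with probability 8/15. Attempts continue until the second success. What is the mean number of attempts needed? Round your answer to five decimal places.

3.75000

Y = total attempts until the second success; negative binomial with r=2, p=0.533333.
E[Y] = r / p = 2 / 0.533333 = 3.7500000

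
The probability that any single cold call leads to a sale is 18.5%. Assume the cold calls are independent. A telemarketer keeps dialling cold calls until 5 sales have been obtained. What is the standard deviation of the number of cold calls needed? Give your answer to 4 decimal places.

Y = total cold calls until the fifth success; negative binomial with r=5, p=0.185.
SD(Y) = √[r(1−p)/p²] = √(119.065011) = 10.911691

10.9117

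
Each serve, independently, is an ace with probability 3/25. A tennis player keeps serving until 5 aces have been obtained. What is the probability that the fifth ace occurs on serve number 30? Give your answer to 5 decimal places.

0.02419

Y = trial on which the fifth success occurs; negative binomial, r=5, p=0.12.
P(Y=30) = C(29,4) · p^5 · (1−p)^25
= 23751 · 2.4883e-05 · 0.040932 = 0.0241911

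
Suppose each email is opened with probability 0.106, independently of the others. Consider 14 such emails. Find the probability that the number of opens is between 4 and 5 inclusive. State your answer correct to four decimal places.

X ~ Binomial(14, 0.106); P(4 ≤ X ≤ 5) = Σ C(14,k) p^k (1−p)^(14−k) over k:
  k=4: C(14,4)·0.106^4·0.894^10 = 0.041213
  k=5: C(14,5)·0.106^5·0.894^9 = 0.009773
Total = 0.050986

0.0510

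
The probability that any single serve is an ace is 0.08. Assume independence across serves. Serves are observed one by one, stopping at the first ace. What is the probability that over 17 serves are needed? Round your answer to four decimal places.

Y = number of serves to the first success; geometric, p = 0.08.
P(Y > 17) = P(first 17 all fail) = (1−p)^17 = 0.242322

0.2423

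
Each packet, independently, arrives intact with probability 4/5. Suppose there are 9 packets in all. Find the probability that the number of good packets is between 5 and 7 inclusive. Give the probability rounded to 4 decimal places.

X ~ Binomial(9, 0.80); P(5 ≤ X ≤ 7) = Σ C(9,k) p^k (1−p)^(9−k) over k:
  k=5: C(9,5)·0.80^5·0.20^4 = 0.066060
  k=6: C(9,6)·0.80^6·0.20^3 = 0.176161
  k=7: C(9,7)·0.80^7·0.20^2 = 0.301990
Total = 0.544211

0.5442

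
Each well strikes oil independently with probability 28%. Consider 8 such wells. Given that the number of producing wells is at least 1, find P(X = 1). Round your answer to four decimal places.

X ~ Binomial(8, 0.28). Want P(X=1 | X≥1) = P(X=1) / P(X≥1).
P(X=1) = C(8,1)·0.28^1·0.72^7 = 0.224686
P(X≥1) = 1 − 0.072220 = 0.927780
Ratio = 0.224686 / 0.927780 = 0.242176

0.2422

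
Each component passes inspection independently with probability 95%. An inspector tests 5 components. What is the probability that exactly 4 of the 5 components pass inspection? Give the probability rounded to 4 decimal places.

X ~ Binomial(n=5, p=0.95).
P(X=4) = C(5,4) · p^4 · (1−p)^1
= 5 · 0.81451 · 0.05 = 0.203627

0.2036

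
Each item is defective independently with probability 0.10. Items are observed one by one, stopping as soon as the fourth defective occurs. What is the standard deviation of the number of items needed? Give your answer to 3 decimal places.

Y = total items until the fourth success; negative binomial with r=4, p=0.10.
SD(Y) = √[r(1−p)/p²] = √(360.00000) = 18.97367

18.974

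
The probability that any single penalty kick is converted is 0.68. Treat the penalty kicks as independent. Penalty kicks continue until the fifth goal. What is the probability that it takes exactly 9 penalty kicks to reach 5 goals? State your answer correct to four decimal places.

0.1067

Y = trial on which the fifth success occurs; negative binomial, r=5, p=0.68.
P(Y=9) = C(8,4) · p^5 · (1−p)^4
= 70 · 0.14539 · 0.010486 = 0.106719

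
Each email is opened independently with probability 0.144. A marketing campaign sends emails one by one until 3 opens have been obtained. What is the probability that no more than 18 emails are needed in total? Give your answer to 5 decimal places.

0.49111

Finishing within 18 emails ⇔ at least 3 successes in the first 18. With X ~ Binomial(18, 0.144), P(Y ≤ 18) = 1 − P(X ≤ 2).
  k=0: C(18,0)·0.144^0·0.856^18 = 0.0608874
  k=1: C(18,1)·0.144^1·0.856^17 = 0.1843695
  k=2: C(18,2)·0.144^2·0.856^16 = 0.2636311
1 − 0.5088880 = 0.4911120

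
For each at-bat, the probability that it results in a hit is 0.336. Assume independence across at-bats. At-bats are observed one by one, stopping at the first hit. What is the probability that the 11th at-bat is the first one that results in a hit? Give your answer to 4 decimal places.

0.0056

Geometric (trials to first success), p = 0.336.
P(Y = 11) = (1−p)^10 · p = 0.01666 · 0.336 = 0.005598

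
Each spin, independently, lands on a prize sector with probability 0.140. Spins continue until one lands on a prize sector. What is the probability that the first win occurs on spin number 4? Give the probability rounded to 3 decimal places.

Geometric (trials to first success), p = 0.14.
P(Y = 4) = (1−p)^3 · p = 0.63606 · 0.14 = 0.08905

0.089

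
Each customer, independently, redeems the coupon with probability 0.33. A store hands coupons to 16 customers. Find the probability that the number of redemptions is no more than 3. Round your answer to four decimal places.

0.1730

X ~ Binomial(16, 0.33); P(X ≤ 3) = Σ C(16,k) p^k (1−p)^(16−k) over k:
  k=0: C(16,0)·0.33^0·0.67^16 = 0.001649
  k=1: C(16,1)·0.33^1·0.67^15 = 0.012994
  k=2: C(16,2)·0.33^2·0.67^14 = 0.048002
  k=3: C(16,3)·0.33^3·0.67^13 = 0.110332
Total = 0.172977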